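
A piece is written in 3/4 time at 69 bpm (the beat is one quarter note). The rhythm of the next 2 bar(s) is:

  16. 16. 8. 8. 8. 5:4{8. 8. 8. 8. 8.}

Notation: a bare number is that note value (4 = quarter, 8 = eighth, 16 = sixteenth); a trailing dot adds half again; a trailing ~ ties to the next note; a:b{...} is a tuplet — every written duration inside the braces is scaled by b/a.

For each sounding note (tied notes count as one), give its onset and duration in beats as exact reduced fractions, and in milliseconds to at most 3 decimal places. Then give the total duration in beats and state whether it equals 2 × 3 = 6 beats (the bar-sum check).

1) 0.0ms=0b +326.087ms=3/8b
2) 326.087ms=3/8b +326.087ms=3/8b
3) 652.174ms=3/4b +652.174ms=3/4b
4) 1304.348ms=3/2b +652.174ms=3/4b
5) 1956.522ms=9/4b +652.174ms=3/4b
6) 2608.696ms=3b +521.739ms=3/5b
7) 3130.435ms=18/5b +521.739ms=3/5b
8) 3652.174ms=21/5b +521.739ms=3/5b
9) 4173.913ms=24/5b +521.739ms=3/5b
10) 4695.652ms=27/5b +521.739ms=3/5b
Σ=6b of 6 (69bpm 3/4) — PASS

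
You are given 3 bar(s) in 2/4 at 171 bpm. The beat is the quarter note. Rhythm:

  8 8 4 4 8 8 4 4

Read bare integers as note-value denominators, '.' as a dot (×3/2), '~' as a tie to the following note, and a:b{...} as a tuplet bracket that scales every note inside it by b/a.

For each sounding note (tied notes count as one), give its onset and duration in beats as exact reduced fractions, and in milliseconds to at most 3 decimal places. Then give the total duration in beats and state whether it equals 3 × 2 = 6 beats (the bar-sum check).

1) 0.0ms=0b +175.439ms=1/2b
2) 175.439ms=1/2b +175.439ms=1/2b
3) 350.877ms=1b +350.877ms=1b
4) 701.754ms=2b +350.877ms=1b
5) 1052.632ms=3b +175.439ms=1/2b
6) 1228.07ms=7/2b +175.439ms=1/2b
7) 1403.509ms=4b +350.877ms=1b
8) 1754.386ms=5b +350.877ms=1b
Σ=6b of 6 (171bpm 2/4) — PASS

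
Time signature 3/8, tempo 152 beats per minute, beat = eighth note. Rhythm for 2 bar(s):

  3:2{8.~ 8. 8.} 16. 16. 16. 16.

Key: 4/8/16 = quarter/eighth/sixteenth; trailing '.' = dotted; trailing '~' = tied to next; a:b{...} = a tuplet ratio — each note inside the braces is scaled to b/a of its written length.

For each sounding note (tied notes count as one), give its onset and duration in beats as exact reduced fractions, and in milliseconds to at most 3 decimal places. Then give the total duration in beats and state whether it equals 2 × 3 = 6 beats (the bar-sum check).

1) 0.0ms=0b +789.474ms=2b
2) 789.474ms=2b +394.737ms=1b
3) 1184.211ms=3b +296.053ms=3/4b
4) 1480.263ms=15/4b +296.053ms=3/4b
5) 1776.316ms=9/2b +296.053ms=3/4b
6) 2072.368ms=21/4b +296.053ms=3/4b
Σ=6b of 6 (152bpm 3/8) — PASS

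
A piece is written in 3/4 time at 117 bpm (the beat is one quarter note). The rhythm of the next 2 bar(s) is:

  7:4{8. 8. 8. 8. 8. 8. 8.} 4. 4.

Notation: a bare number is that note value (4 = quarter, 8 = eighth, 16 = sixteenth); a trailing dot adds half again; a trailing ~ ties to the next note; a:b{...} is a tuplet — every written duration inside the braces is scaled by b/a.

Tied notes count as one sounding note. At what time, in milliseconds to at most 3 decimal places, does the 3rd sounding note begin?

1. 0.0ms @ 0 + 219.78ms (3/7)
2. 219.78ms @ 3/7 + 219.78ms (3/7)
3. 439.56ms @ 6/7 + 219.78ms (3/7)
4. 659.341ms @ 9/7 + 219.78ms (3/7)
5. 879.121ms @ 12/7 + 219.78ms (3/7)
6. 1098.901ms @ 15/7 + 219.78ms (3/7)
7. 1318.681ms @ 18/7 + 219.78ms (3/7)
8. 1538.462ms @ 3 + 769.231ms (3/2)
9. 2307.692ms @ 9/2 + 769.231ms (3/2)

note 3 onset = 6/7b = 439.56ms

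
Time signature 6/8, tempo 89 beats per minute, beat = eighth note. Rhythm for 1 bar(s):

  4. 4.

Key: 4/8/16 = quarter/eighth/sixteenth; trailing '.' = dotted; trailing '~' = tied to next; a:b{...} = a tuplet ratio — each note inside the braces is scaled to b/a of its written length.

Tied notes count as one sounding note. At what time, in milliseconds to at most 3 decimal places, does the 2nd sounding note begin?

note 2 onset = 3b = 2022.472ms

1. 0.0ms @ 0 + 2022.472ms (3)
2. 2022.472ms @ 3 + 2022.472ms (3)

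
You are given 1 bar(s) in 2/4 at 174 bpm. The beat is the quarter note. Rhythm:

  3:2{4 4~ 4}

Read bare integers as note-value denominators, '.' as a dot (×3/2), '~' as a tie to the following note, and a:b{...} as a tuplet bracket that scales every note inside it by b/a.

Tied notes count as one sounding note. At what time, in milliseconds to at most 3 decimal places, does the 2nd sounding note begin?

note 2 onset = 2/3b = 229.885ms

1. 0.0ms @ 0 + 229.885ms (2/3)
2. 229.885ms @ 2/3 + 459.77ms (4/3)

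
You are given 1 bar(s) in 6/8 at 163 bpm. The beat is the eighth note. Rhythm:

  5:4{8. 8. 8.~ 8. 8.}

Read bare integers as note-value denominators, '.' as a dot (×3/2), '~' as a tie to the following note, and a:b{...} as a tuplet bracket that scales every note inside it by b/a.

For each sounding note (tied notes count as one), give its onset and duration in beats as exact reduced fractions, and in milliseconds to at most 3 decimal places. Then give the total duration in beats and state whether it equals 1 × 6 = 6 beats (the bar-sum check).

1) 0.0ms=0b +441.718ms=6/5b
2) 441.718ms=6/5b +441.718ms=6/5b
3) 883.436ms=12/5b +883.436ms=12/5b
4) 1766.871ms=24/5b +441.718ms=6/5b
Σ=6b of 6 (163bpm 6/8) — PASS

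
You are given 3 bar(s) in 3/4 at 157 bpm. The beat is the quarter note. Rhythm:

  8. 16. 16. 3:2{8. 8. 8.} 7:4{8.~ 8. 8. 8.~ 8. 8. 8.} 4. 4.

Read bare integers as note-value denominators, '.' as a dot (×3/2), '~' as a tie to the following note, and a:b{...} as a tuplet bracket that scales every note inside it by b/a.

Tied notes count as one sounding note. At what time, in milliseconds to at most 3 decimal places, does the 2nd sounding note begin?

1. 0.0ms @ 0 + 286.624ms (3/4)
2. 286.624ms @ 3/4 + 143.312ms (3/8)
3. 429.936ms @ 9/8 + 143.312ms (3/8)
4. 573.248ms @ 3/2 + 191.083ms (1/2)
5. 764.331ms @ 2 + 191.083ms (1/2)
6. 955.414ms @ 5/2 + 191.083ms (1/2)
7. 1146.497ms @ 3 + 327.571ms (6/7)
8. 1474.067ms @ 27/7 + 163.785ms (3/7)
9. 1637.853ms @ 30/7 + 327.571ms (6/7)
10. 1965.423ms @ 36/7 + 163.785ms (3/7)
11. 2129.208ms @ 39/7 + 163.785ms (3/7)
12. 2292.994ms @ 6 + 573.248ms (3/2)
13. 2866.242ms @ 15/2 + 573.248ms (3/2)

note 2 onset = 3/4b = 286.624ms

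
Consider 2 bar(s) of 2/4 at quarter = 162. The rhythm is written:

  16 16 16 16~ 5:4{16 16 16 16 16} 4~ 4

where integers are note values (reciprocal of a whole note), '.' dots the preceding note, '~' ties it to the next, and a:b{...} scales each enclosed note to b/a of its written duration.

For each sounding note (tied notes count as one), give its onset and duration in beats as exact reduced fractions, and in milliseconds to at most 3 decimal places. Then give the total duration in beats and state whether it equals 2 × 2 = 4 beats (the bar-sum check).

1) 0.0ms=0b +92.593ms=1/4b
2) 92.593ms=1/4b +92.593ms=1/4b
3) 185.185ms=1/2b +92.593ms=1/4b
4) 277.778ms=3/4b +166.667ms=9/20b
5) 444.444ms=6/5b +74.074ms=1/5b
6) 518.519ms=7/5b +74.074ms=1/5b
7) 592.593ms=8/5b +74.074ms=1/5b
8) 666.667ms=9/5b +74.074ms=1/5b
9) 740.741ms=2b +740.741ms=2b
Σ=4b of 4 (162bpm 2/4) — PASS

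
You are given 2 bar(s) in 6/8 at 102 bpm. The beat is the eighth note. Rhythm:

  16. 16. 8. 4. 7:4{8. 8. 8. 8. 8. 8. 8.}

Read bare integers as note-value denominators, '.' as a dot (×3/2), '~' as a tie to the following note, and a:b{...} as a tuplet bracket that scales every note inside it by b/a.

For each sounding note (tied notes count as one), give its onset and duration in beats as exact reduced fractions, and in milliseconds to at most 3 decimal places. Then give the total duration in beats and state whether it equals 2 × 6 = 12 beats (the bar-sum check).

1) 0.0ms=0b +441.176ms=3/4b
2) 441.176ms=3/4b +441.176ms=3/4b
3) 882.353ms=3/2b +882.353ms=3/2b
4) 1764.706ms=3b +1764.706ms=3b
5) 3529.412ms=6b +504.202ms=6/7b
6) 4033.613ms=48/7b +504.202ms=6/7b
7) 4537.815ms=54/7b +504.202ms=6/7b
8) 5042.017ms=60/7b +504.202ms=6/7b
9) 5546.218ms=66/7b +504.202ms=6/7b
10) 6050.42ms=72/7b +504.202ms=6/7b
11) 6554.622ms=78/7b +504.202ms=6/7b
Σ=12b of 12 (102bpm 6/8) — PASS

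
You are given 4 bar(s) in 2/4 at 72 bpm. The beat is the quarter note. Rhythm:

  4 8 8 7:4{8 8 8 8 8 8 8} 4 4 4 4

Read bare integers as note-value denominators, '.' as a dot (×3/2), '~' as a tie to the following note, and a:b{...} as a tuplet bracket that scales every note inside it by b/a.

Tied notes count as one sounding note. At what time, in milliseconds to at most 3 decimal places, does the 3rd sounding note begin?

note 3 onset = 3/2b = 1250.0ms

1. 0.0ms @ 0 + 833.333ms (1)
2. 833.333ms @ 1 + 416.667ms (1/2)
3. 1250.0ms @ 3/2 + 416.667ms (1/2)
4. 1666.667ms @ 2 + 238.095ms (2/7)
5. 1904.762ms @ 16/7 + 238.095ms (2/7)
6. 2142.857ms @ 18/7 + 238.095ms (2/7)
7. 2380.952ms @ 20/7 + 238.095ms (2/7)
8. 2619.048ms @ 22/7 + 238.095ms (2/7)
9. 2857.143ms @ 24/7 + 238.095ms (2/7)
10. 3095.238ms @ 26/7 + 238.095ms (2/7)
11. 3333.333ms @ 4 + 833.333ms (1)
12. 4166.667ms @ 5 + 833.333ms (1)
13. 5000.0ms @ 6 + 833.333ms (1)
14. 5833.333ms @ 7 + 833.333ms (1)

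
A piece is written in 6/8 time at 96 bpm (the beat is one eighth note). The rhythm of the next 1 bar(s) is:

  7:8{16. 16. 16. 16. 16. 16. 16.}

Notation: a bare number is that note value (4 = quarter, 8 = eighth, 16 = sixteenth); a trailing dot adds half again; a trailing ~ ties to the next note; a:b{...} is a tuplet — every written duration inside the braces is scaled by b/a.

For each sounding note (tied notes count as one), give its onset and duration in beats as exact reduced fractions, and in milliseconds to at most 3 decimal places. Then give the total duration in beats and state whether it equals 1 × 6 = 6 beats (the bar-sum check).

1) 0.0ms=0b +535.714ms=6/7b
2) 535.714ms=6/7b +535.714ms=6/7b
3) 1071.429ms=12/7b +535.714ms=6/7b
4) 1607.143ms=18/7b +535.714ms=6/7b
5) 2142.857ms=24/7b +535.714ms=6/7b
6) 2678.571ms=30/7b +535.714ms=6/7b
7) 3214.286ms=36/7b +535.714ms=6/7b
Σ=6b of 6 (96bpm 6/8) — PASS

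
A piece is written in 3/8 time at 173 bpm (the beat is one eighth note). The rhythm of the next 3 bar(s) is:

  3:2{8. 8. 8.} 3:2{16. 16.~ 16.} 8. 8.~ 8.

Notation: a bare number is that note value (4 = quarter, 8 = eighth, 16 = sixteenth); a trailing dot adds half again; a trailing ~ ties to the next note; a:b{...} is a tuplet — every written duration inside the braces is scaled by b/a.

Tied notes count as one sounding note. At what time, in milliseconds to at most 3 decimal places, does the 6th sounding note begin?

note 6 onset = 9/2b = 1560.694ms

1. 0.0ms @ 0 + 346.821ms (1)
2. 346.821ms @ 1 + 346.821ms (1)
3. 693.642ms @ 2 + 346.821ms (1)
4. 1040.462ms @ 3 + 173.41ms (1/2)
5. 1213.873ms @ 7/2 + 346.821ms (1)
6. 1560.694ms @ 9/2 + 520.231ms (3/2)
7. 2080.925ms @ 6 + 1040.462ms (3)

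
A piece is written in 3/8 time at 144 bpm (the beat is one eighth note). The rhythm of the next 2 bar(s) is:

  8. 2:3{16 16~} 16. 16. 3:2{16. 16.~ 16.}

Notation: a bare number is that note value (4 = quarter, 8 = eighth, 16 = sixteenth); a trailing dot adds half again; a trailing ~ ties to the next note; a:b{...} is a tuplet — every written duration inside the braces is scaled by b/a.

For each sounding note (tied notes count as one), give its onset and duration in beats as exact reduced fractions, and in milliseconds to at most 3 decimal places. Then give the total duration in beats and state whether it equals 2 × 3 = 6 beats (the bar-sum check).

1) 0.0ms=0b +625.0ms=3/2b
2) 625.0ms=3/2b +312.5ms=3/4b
3) 937.5ms=9/4b +625.0ms=3/2b
4) 1562.5ms=15/4b +312.5ms=3/4b
5) 1875.0ms=9/2b +208.333ms=1/2b
6) 2083.333ms=5b +416.667ms=1b
Σ=6b of 6 (144bpm 3/8) — PASS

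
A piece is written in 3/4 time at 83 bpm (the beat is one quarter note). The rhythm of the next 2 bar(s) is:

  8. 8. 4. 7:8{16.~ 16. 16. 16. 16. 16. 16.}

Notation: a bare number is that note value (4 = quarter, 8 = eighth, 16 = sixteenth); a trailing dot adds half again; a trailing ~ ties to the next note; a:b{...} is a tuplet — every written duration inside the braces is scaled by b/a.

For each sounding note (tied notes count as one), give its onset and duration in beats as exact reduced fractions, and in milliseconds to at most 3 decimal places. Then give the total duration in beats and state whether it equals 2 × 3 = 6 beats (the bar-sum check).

1) 0.0ms=0b +542.169ms=3/4b
2) 542.169ms=3/4b +542.169ms=3/4b
3) 1084.337ms=3/2b +1084.337ms=3/2b
4) 2168.675ms=3b +619.621ms=6/7b
5) 2788.296ms=27/7b +309.811ms=3/7b
6) 3098.107ms=30/7b +309.811ms=3/7b
7) 3407.917ms=33/7b +309.811ms=3/7b
8) 3717.728ms=36/7b +309.811ms=3/7b
9) 4027.539ms=39/7b +309.811ms=3/7b
Σ=6b of 6 (83bpm 3/4) — PASS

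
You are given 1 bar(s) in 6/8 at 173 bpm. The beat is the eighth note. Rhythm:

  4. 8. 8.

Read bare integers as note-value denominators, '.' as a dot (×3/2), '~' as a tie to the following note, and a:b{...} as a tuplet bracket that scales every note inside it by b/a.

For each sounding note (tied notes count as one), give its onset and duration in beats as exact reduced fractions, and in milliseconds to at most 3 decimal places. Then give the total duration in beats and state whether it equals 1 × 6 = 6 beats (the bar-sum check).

1) 0.0ms=0b +1040.462ms=3b
2) 1040.462ms=3b +520.231ms=3/2b
3) 1560.694ms=9/2b +520.231ms=3/2b
Σ=6b of 6 (173bpm 6/8) — PASS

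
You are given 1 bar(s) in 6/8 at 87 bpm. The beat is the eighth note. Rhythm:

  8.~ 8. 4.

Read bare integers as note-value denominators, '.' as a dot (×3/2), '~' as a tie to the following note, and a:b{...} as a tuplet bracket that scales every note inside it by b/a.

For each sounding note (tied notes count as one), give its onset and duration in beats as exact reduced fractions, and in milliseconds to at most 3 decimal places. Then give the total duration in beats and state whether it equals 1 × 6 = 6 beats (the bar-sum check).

1) 0.0ms=0b +2068.966ms=3b
2) 2068.966ms=3b +2068.966ms=3b
Σ=6b of 6 (87bpm 6/8) — PASS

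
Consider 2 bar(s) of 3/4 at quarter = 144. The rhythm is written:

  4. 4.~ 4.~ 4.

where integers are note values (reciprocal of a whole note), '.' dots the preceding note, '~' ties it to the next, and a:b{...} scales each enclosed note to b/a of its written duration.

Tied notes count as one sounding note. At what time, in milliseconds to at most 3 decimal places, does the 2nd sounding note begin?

1. 0.0ms @ 0 + 625.0ms (3/2)
2. 625.0ms @ 3/2 + 1875.0ms (9/2)

note 2 onset = 3/2b = 625.0ms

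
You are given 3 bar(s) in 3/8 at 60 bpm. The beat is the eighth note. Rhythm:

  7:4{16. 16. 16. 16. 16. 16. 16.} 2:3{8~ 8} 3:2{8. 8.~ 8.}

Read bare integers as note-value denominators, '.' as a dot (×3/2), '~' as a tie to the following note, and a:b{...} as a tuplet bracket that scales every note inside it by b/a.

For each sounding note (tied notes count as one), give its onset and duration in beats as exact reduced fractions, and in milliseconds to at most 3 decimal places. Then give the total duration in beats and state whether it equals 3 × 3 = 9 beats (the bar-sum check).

1) 0.0ms=0b +428.571ms=3/7b
2) 428.571ms=3/7b +428.571ms=3/7b
3) 857.143ms=6/7b +428.571ms=3/7b
4) 1285.714ms=9/7b +428.571ms=3/7b
5) 1714.286ms=12/7b +428.571ms=3/7b
6) 2142.857ms=15/7b +428.571ms=3/7b
7) 2571.429ms=18/7b +428.571ms=3/7b
8) 3000.0ms=3b +3000.0ms=3b
9) 6000.0ms=6b +1000.0ms=1b
10) 7000.0ms=7b +2000.0ms=2b
Σ=9b of 9 (60bpm 3/8) — PASS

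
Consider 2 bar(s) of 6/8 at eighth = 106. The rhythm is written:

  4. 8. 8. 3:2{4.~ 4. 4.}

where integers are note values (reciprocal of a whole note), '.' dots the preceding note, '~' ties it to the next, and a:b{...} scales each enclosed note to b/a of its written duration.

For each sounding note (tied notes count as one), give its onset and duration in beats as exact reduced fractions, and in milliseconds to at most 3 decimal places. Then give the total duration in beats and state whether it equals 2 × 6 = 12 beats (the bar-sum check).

1) 0.0ms=0b +1698.113ms=3b
2) 1698.113ms=3b +849.057ms=3/2b
3) 2547.17ms=9/2b +849.057ms=3/2b
4) 3396.226ms=6b +2264.151ms=4b
5) 5660.377ms=10b +1132.075ms=2b
Σ=12b of 12 (106bpm 6/8) — PASS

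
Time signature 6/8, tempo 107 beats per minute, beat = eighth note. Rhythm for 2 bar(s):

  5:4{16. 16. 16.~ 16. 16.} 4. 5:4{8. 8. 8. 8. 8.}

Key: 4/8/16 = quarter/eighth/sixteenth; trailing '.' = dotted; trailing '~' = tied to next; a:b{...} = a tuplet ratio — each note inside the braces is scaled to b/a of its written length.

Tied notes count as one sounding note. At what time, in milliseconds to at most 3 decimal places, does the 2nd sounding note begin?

note 2 onset = 3/5b = 336.449ms

1. 0.0ms @ 0 + 336.449ms (3/5)
2. 336.449ms @ 3/5 + 336.449ms (3/5)
3. 672.897ms @ 6/5 + 672.897ms (6/5)
4. 1345.794ms @ 12/5 + 336.449ms (3/5)
5. 1682.243ms @ 3 + 1682.243ms (3)
6. 3364.486ms @ 6 + 672.897ms (6/5)
7. 4037.383ms @ 36/5 + 672.897ms (6/5)
8. 4710.28ms @ 42/5 + 672.897ms (6/5)
9. 5383.178ms @ 48/5 + 672.897ms (6/5)
10. 6056.075ms @ 54/5 + 672.897ms (6/5)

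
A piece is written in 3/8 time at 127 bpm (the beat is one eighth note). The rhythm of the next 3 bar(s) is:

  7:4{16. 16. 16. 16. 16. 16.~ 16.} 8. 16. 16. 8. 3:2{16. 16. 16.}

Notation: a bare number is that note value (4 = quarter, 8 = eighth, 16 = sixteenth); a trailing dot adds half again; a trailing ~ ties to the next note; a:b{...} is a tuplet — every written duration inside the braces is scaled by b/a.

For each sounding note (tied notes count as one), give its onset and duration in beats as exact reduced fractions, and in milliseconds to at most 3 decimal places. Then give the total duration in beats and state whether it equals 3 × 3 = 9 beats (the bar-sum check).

1) 0.0ms=0b +202.475ms=3/7b
2) 202.475ms=3/7b +202.475ms=3/7b
3) 404.949ms=6/7b +202.475ms=3/7b
4) 607.424ms=9/7b +202.475ms=3/7b
5) 809.899ms=12/7b +202.475ms=3/7b
6) 1012.373ms=15/7b +404.949ms=6/7b
7) 1417.323ms=3b +708.661ms=3/2b
8) 2125.984ms=9/2b +354.331ms=3/4b
9) 2480.315ms=21/4b +354.331ms=3/4b
10) 2834.646ms=6b +708.661ms=3/2b
11) 3543.307ms=15/2b +236.22ms=1/2b
12) 3779.528ms=8b +236.22ms=1/2b
13) 4015.748ms=17/2b +236.22ms=1/2b
Σ=9b of 9 (127bpm 3/8) — PASS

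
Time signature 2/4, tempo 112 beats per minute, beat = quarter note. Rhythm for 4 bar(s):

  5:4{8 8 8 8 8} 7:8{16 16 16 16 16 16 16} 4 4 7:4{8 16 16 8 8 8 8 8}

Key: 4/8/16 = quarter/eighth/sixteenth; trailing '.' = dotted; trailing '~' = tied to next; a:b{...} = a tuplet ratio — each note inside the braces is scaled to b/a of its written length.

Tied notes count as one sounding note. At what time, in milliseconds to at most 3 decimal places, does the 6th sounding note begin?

1. 0.0ms @ 0 + 214.286ms (2/5)
2. 214.286ms @ 2/5 + 214.286ms (2/5)
3. 428.571ms @ 4/5 + 214.286ms (2/5)
4. 642.857ms @ 6/5 + 214.286ms (2/5)
5. 857.143ms @ 8/5 + 214.286ms (2/5)
6. 1071.429ms @ 2 + 153.061ms (2/7)
7. 1224.49ms @ 16/7 + 153.061ms (2/7)
8. 1377.551ms @ 18/7 + 153.061ms (2/7)
9. 1530.612ms @ 20/7 + 153.061ms (2/7)
10. 1683.673ms @ 22/7 + 153.061ms (2/7)
11. 1836.735ms @ 24/7 + 153.061ms (2/7)
12. 1989.796ms @ 26/7 + 153.061ms (2/7)
13. 2142.857ms @ 4 + 535.714ms (1)
14. 2678.571ms @ 5 + 535.714ms (1)
15. 3214.286ms @ 6 + 153.061ms (2/7)
16. 3367.347ms @ 44/7 + 76.531ms (1/7)
17. 3443.878ms @ 45/7 + 76.531ms (1/7)
18. 3520.408ms @ 46/7 + 153.061ms (2/7)
19. 3673.469ms @ 48/7 + 153.061ms (2/7)
20. 3826.531ms @ 50/7 + 153.061ms (2/7)
21. 3979.592ms @ 52/7 + 153.061ms (2/7)
22. 4132.653ms @ 54/7 + 153.061ms (2/7)

note 6 onset = 2b = 1071.429ms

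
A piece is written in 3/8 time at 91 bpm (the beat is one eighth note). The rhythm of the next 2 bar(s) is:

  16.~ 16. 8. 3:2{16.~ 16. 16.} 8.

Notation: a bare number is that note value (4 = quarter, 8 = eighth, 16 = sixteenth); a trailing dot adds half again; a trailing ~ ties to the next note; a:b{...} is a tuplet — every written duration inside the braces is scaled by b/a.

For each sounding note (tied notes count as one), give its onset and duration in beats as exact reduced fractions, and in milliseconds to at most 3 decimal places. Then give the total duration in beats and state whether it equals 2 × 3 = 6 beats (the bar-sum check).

1) 0.0ms=0b +989.011ms=3/2b
2) 989.011ms=3/2b +989.011ms=3/2b
3) 1978.022ms=3b +659.341ms=1b
4) 2637.363ms=4b +329.67ms=1/2b
5) 2967.033ms=9/2b +989.011ms=3/2b
Σ=6b of 6 (91bpm 3/8) — PASS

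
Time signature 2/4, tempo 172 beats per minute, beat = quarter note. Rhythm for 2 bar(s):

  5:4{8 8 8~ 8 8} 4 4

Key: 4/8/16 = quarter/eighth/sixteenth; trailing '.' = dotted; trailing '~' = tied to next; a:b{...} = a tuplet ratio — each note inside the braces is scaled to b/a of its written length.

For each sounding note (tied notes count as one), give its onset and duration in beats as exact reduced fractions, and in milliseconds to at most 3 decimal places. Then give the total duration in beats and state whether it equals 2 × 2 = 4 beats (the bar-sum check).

1) 0.0ms=0b +139.535ms=2/5b
2) 139.535ms=2/5b +139.535ms=2/5b
3) 279.07ms=4/5b +279.07ms=4/5b
4) 558.14ms=8/5b +139.535ms=2/5b
5) 697.674ms=2b +348.837ms=1b
6) 1046.512ms=3b +348.837ms=1b
Σ=4b of 4 (172bpm 2/4) — PASS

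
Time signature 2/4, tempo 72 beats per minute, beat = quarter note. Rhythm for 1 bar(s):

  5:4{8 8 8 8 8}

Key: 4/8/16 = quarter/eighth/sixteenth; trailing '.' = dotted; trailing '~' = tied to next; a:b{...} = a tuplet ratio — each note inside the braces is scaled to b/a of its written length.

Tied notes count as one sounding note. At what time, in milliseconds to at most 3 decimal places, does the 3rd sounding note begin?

1. 0.0ms @ 0 + 333.333ms (2/5)
2. 333.333ms @ 2/5 + 333.333ms (2/5)
3. 666.667ms @ 4/5 + 333.333ms (2/5)
4. 1000.0ms @ 6/5 + 333.333ms (2/5)
5. 1333.333ms @ 8/5 + 333.333ms (2/5)

note 3 onset = 4/5b = 666.667ms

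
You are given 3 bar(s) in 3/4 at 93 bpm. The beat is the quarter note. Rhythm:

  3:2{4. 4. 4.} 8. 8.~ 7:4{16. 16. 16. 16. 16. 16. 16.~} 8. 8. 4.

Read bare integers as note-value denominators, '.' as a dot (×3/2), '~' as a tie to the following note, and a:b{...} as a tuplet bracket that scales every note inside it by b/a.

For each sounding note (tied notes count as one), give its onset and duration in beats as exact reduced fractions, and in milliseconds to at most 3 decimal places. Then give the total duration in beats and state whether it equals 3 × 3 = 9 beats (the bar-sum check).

1) 0.0ms=0b +645.161ms=1b
2) 645.161ms=1b +645.161ms=1b
3) 1290.323ms=2b +645.161ms=1b
4) 1935.484ms=3b +483.871ms=3/4b
5) 2419.355ms=15/4b +622.12ms=27/28b
6) 3041.475ms=33/7b +138.249ms=3/14b
7) 3179.724ms=69/14b +138.249ms=3/14b
8) 3317.972ms=36/7b +138.249ms=3/14b
9) 3456.221ms=75/14b +138.249ms=3/14b
10) 3594.47ms=39/7b +138.249ms=3/14b
11) 3732.719ms=81/14b +622.12ms=27/28b
12) 4354.839ms=27/4b +483.871ms=3/4b
13) 4838.71ms=15/2b +967.742ms=3/2b
Σ=9b of 9 (93bpm 3/4) — PASS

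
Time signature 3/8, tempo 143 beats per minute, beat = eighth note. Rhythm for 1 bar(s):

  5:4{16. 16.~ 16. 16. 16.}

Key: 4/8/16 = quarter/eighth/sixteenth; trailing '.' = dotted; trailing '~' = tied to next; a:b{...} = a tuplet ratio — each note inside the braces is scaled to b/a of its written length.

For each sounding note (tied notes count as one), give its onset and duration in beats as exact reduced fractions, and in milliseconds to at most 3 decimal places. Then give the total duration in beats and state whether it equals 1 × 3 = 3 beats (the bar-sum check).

1) 0.0ms=0b +251.748ms=3/5b
2) 251.748ms=3/5b +503.497ms=6/5b
3) 755.245ms=9/5b +251.748ms=3/5b
4) 1006.993ms=12/5b +251.748ms=3/5b
Σ=3b of 3 (143bpm 3/8) — PASS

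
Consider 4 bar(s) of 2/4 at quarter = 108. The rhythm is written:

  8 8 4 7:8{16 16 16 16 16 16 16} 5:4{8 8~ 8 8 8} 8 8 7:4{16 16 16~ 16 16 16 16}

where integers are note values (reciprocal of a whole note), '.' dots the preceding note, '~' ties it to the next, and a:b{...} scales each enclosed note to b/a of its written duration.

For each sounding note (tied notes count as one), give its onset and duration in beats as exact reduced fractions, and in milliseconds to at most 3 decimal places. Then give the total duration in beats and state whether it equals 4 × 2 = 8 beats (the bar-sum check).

1) 0.0ms=0b +277.778ms=1/2b
2) 277.778ms=1/2b +277.778ms=1/2b
3) 555.556ms=1b +555.556ms=1b
4) 1111.111ms=2b +158.73ms=2/7b
5) 1269.841ms=16/7b +158.73ms=2/7b
6) 1428.571ms=18/7b +158.73ms=2/7b
7) 1587.302ms=20/7b +158.73ms=2/7b
8) 1746.032ms=22/7b +158.73ms=2/7b
9) 1904.762ms=24/7b +158.73ms=2/7b
10) 2063.492ms=26/7b +158.73ms=2/7b
11) 2222.222ms=4b +222.222ms=2/5b
12) 2444.444ms=22/5b +444.444ms=4/5b
13) 2888.889ms=26/5b +222.222ms=2/5b
14) 3111.111ms=28/5b +222.222ms=2/5b
15) 3333.333ms=6b +277.778ms=1/2b
16) 3611.111ms=13/2b +277.778ms=1/2b
17) 3888.889ms=7b +79.365ms=1/7b
18) 3968.254ms=50/7b +79.365ms=1/7b
19) 4047.619ms=51/7b +158.73ms=2/7b
20) 4206.349ms=53/7b +79.365ms=1/7b
21) 4285.714ms=54/7b +79.365ms=1/7b
22) 4365.079ms=55/7b +79.365ms=1/7b
Σ=8b of 8 (108bpm 2/4) — PASS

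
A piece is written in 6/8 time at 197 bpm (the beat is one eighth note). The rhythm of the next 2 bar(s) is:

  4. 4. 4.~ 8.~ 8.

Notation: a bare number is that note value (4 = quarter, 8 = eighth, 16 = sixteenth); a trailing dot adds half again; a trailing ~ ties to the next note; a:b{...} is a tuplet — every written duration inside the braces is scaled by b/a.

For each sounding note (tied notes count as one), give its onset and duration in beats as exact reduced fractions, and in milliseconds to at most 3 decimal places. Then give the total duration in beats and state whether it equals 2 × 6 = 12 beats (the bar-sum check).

1) 0.0ms=0b +913.706ms=3b
2) 913.706ms=3b +913.706ms=3b
3) 1827.411ms=6b +1827.411ms=6b
Σ=12b of 12 (197bpm 6/8) — PASS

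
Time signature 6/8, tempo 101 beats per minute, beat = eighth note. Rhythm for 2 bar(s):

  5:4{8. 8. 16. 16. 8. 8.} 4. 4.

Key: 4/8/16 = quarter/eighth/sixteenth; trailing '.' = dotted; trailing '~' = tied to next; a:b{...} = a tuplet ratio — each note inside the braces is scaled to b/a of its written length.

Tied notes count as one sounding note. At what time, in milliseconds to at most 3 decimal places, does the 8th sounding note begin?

note 8 onset = 9b = 5346.535ms

1. 0.0ms @ 0 + 712.871ms (6/5)
2. 712.871ms @ 6/5 + 712.871ms (6/5)
3. 1425.743ms @ 12/5 + 356.436ms (3/5)
4. 1782.178ms @ 3 + 356.436ms (3/5)
5. 2138.614ms @ 18/5 + 712.871ms (6/5)
6. 2851.485ms @ 24/5 + 712.871ms (6/5)
7. 3564.356ms @ 6 + 1782.178ms (3)
8. 5346.535ms @ 9 + 1782.178ms (3)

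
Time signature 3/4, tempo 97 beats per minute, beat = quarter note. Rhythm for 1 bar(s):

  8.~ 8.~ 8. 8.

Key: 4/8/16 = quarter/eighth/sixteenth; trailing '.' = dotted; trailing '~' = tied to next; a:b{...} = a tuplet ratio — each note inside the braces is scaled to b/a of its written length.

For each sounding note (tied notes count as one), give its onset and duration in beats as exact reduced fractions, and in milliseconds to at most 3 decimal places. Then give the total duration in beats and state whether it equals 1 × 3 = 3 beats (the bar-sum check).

1) 0.0ms=0b +1391.753ms=9/4b
2) 1391.753ms=9/4b +463.918ms=3/4b
Σ=3b of 3 (97bpm 3/4) — PASS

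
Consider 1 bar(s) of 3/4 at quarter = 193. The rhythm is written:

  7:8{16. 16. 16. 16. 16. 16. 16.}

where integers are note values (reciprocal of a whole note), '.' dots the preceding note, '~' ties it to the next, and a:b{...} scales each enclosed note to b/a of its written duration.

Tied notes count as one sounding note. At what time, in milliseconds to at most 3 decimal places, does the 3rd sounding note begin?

1. 0.0ms @ 0 + 133.235ms (3/7)
2. 133.235ms @ 3/7 + 133.235ms (3/7)
3. 266.469ms @ 6/7 + 133.235ms (3/7)
4. 399.704ms @ 9/7 + 133.235ms (3/7)
5. 532.939ms @ 12/7 + 133.235ms (3/7)
6. 666.173ms @ 15/7 + 133.235ms (3/7)
7. 799.408ms @ 18/7 + 133.235ms (3/7)

note 3 onset = 6/7b = 266.469ms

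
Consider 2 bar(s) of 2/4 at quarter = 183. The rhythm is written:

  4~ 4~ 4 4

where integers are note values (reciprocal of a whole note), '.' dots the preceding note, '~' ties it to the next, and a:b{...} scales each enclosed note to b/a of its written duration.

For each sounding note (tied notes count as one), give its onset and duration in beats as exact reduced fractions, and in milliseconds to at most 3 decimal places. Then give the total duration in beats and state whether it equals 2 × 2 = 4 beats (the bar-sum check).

1) 0.0ms=0b +983.607ms=3b
2) 983.607ms=3b +327.869ms=1b
Σ=4b of 4 (183bpm 2/4) — PASS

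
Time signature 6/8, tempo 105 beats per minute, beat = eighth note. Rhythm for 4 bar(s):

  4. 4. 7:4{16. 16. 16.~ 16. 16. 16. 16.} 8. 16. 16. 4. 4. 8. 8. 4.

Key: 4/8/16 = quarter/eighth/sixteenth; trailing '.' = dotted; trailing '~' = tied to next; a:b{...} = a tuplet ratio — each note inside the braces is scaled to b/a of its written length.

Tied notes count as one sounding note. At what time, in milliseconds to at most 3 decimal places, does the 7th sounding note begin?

note 7 onset = 57/7b = 4653.061ms

1. 0.0ms @ 0 + 1714.286ms (3)
2. 1714.286ms @ 3 + 1714.286ms (3)
3. 3428.571ms @ 6 + 244.898ms (3/7)
4. 3673.469ms @ 45/7 + 244.898ms (3/7)
5. 3918.367ms @ 48/7 + 489.796ms (6/7)
6. 4408.163ms @ 54/7 + 244.898ms (3/7)
7. 4653.061ms @ 57/7 + 244.898ms (3/7)
8. 4897.959ms @ 60/7 + 244.898ms (3/7)
9. 5142.857ms @ 9 + 857.143ms (3/2)
10. 6000.0ms @ 21/2 + 428.571ms (3/4)
11. 6428.571ms @ 45/4 + 428.571ms (3/4)
12. 6857.143ms @ 12 + 1714.286ms (3)
13. 8571.429ms @ 15 + 1714.286ms (3)
14. 10285.714ms @ 18 + 857.143ms (3/2)
15. 11142.857ms @ 39/2 + 857.143ms (3/2)
16. 12000.0ms @ 21 + 1714.286ms (3)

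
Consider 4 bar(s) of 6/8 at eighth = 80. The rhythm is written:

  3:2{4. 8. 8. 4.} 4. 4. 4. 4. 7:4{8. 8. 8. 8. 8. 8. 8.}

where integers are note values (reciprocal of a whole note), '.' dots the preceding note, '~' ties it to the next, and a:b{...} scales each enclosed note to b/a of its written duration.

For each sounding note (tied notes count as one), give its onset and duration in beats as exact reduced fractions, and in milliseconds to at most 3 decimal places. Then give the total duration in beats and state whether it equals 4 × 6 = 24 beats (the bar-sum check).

1) 0.0ms=0b +1500.0ms=2b
2) 1500.0ms=2b +750.0ms=1b
3) 2250.0ms=3b +750.0ms=1b
4) 3000.0ms=4b +1500.0ms=2b
5) 4500.0ms=6b +2250.0ms=3b
6) 6750.0ms=9b +2250.0ms=3b
7) 9000.0ms=12b +2250.0ms=3b
8) 11250.0ms=15b +2250.0ms=3b
9) 13500.0ms=18b +642.857ms=6/7b
10) 14142.857ms=132/7b +642.857ms=6/7b
11) 14785.714ms=138/7b +642.857ms=6/7b
12) 15428.571ms=144/7b +642.857ms=6/7b
13) 16071.429ms=150/7b +642.857ms=6/7b
14) 16714.286ms=156/7b +642.857ms=6/7b
15) 17357.143ms=162/7b +642.857ms=6/7b
Σ=24b of 24 (80bpm 6/8) — PASS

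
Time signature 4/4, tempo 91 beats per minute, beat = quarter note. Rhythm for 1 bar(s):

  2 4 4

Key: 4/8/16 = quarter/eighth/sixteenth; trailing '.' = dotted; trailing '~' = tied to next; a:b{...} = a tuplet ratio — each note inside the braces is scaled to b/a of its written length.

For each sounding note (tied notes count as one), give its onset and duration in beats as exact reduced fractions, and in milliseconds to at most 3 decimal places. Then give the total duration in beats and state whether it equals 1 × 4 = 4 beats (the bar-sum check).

1) 0.0ms=0b +1318.681ms=2b
2) 1318.681ms=2b +659.341ms=1b
3) 1978.022ms=3b +659.341ms=1b
Σ=4b of 4 (91bpm 4/4) — PASS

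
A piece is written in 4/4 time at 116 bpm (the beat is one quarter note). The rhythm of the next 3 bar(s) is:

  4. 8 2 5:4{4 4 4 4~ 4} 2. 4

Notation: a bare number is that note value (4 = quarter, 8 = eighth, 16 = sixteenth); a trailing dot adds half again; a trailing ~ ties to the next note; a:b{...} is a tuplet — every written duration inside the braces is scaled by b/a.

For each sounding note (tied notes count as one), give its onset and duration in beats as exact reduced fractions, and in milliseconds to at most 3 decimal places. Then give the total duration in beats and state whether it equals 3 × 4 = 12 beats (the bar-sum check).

1) 0.0ms=0b +775.862ms=3/2b
2) 775.862ms=3/2b +258.621ms=1/2b
3) 1034.483ms=2b +1034.483ms=2b
4) 2068.966ms=4b +413.793ms=4/5b
5) 2482.759ms=24/5b +413.793ms=4/5b
6) 2896.552ms=28/5b +413.793ms=4/5b
7) 3310.345ms=32/5b +827.586ms=8/5b
8) 4137.931ms=8b +1551.724ms=3b
9) 5689.655ms=11b +517.241ms=1b
Σ=12b of 12 (116bpm 4/4) — PASS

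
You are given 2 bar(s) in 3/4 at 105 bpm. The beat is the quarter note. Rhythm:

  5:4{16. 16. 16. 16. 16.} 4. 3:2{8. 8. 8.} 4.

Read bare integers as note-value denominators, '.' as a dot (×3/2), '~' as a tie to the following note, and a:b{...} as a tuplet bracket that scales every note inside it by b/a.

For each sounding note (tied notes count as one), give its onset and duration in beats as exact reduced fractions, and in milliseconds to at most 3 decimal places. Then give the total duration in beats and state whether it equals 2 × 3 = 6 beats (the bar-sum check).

1) 0.0ms=0b +171.429ms=3/10b
2) 171.429ms=3/10b +171.429ms=3/10b
3) 342.857ms=3/5b +171.429ms=3/10b
4) 514.286ms=9/10b +171.429ms=3/10b
5) 685.714ms=6/5b +171.429ms=3/10b
6) 857.143ms=3/2b +857.143ms=3/2b
7) 1714.286ms=3b +285.714ms=1/2b
8) 2000.0ms=7/2b +285.714ms=1/2b
9) 2285.714ms=4b +285.714ms=1/2b
10) 2571.429ms=9/2b +857.143ms=3/2b
Σ=6b of 6 (105bpm 3/4) — PASS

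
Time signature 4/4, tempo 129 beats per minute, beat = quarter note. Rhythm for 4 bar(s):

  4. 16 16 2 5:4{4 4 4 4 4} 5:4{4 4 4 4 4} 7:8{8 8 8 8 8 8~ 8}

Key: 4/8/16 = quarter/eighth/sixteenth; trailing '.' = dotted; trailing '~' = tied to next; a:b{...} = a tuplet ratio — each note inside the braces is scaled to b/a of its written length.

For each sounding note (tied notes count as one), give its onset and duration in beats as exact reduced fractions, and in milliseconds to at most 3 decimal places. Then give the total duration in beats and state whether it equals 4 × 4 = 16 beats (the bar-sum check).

1) 0.0ms=0b +697.674ms=3/2b
2) 697.674ms=3/2b +116.279ms=1/4b
3) 813.953ms=7/4b +116.279ms=1/4b
4) 930.233ms=2b +930.233ms=2b
5) 1860.465ms=4b +372.093ms=4/5b
6) 2232.558ms=24/5b +372.093ms=4/5b
7) 2604.651ms=28/5b +372.093ms=4/5b
8) 2976.744ms=32/5b +372.093ms=4/5b
9) 3348.837ms=36/5b +372.093ms=4/5b
10) 3720.93ms=8b +372.093ms=4/5b
11) 4093.023ms=44/5b +372.093ms=4/5b
12) 4465.116ms=48/5b +372.093ms=4/5b
13) 4837.209ms=52/5b +372.093ms=4/5b
14) 5209.302ms=56/5b +372.093ms=4/5b
15) 5581.395ms=12b +265.781ms=4/7b
16) 5847.176ms=88/7b +265.781ms=4/7b
17) 6112.957ms=92/7b +265.781ms=4/7b
18) 6378.738ms=96/7b +265.781ms=4/7b
19) 6644.518ms=100/7b +265.781ms=4/7b
20) 6910.299ms=104/7b +531.561ms=8/7b
Σ=16b of 16 (129bpm 4/4) — PASS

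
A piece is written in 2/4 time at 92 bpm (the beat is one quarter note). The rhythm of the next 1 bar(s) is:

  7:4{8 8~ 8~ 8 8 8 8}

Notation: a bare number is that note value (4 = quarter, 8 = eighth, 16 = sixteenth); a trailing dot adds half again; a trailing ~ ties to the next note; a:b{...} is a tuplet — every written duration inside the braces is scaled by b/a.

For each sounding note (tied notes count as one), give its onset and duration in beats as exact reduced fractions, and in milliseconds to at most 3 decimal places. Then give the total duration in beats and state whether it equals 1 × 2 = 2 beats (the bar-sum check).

1) 0.0ms=0b +186.335ms=2/7b
2) 186.335ms=2/7b +559.006ms=6/7b
3) 745.342ms=8/7b +186.335ms=2/7b
4) 931.677ms=10/7b +186.335ms=2/7b
5) 1118.012ms=12/7b +186.335ms=2/7b
Σ=2b of 2 (92bpm 2/4) — PASS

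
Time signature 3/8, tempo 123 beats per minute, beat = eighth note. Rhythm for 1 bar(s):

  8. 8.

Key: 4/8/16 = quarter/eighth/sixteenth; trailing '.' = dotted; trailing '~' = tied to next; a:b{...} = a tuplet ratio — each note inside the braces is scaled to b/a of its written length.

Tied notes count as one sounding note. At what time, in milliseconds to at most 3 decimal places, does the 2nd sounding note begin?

1. 0.0ms @ 0 + 731.707ms (3/2)
2. 731.707ms @ 3/2 + 731.707ms (3/2)

note 2 onset = 3/2b = 731.707ms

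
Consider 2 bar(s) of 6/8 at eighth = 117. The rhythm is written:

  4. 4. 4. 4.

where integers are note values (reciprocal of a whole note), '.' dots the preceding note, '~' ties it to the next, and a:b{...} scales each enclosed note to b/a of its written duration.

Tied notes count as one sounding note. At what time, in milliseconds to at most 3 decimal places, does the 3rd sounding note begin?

1. 0.0ms @ 0 + 1538.462ms (3)
2. 1538.462ms @ 3 + 1538.462ms (3)
3. 3076.923ms @ 6 + 1538.462ms (3)
4. 4615.385ms @ 9 + 1538.462ms (3)

note 3 onset = 6b = 3076.923ms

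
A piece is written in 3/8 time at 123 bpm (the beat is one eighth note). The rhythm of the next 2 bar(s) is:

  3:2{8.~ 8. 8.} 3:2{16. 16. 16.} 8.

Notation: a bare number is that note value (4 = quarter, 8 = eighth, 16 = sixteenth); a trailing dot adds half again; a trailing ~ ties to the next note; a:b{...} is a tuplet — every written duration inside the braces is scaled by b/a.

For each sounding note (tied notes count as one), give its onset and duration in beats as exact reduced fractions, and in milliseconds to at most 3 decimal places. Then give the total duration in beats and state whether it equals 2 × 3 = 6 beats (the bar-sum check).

1) 0.0ms=0b +975.61ms=2b
2) 975.61ms=2b +487.805ms=1b
3) 1463.415ms=3b +243.902ms=1/2b
4) 1707.317ms=7/2b +243.902ms=1/2b
5) 1951.22ms=4b +243.902ms=1/2b
6) 2195.122ms=9/2b +731.707ms=3/2b
Σ=6b of 6 (123bpm 3/8) — PASS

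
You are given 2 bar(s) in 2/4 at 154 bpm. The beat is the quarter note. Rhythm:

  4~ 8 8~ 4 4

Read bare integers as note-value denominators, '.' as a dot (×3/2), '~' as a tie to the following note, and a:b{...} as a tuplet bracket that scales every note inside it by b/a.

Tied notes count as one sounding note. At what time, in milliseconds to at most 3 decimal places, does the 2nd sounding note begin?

note 2 onset = 3/2b = 584.416ms

1. 0.0ms @ 0 + 584.416ms (3/2)
2. 584.416ms @ 3/2 + 584.416ms (3/2)
3. 1168.831ms @ 3 + 389.61ms (1)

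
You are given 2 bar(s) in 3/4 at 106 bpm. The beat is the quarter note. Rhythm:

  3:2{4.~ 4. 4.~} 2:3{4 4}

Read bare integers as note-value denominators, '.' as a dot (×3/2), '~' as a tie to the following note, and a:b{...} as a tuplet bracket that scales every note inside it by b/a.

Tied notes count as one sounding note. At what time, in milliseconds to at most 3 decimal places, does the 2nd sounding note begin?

note 2 onset = 2b = 1132.075ms

1. 0.0ms @ 0 + 1132.075ms (2)
2. 1132.075ms @ 2 + 1415.094ms (5/2)
3. 2547.17ms @ 9/2 + 849.057ms (3/2)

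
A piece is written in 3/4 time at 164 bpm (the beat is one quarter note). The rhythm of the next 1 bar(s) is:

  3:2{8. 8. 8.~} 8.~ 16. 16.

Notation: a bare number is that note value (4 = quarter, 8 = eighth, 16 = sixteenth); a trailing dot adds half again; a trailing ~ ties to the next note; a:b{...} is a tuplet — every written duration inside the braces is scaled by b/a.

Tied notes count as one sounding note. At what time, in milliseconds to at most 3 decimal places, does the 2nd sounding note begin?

note 2 onset = 1/2b = 182.927ms

1. 0.0ms @ 0 + 182.927ms (1/2)
2. 182.927ms @ 1/2 + 182.927ms (1/2)
3. 365.854ms @ 1 + 594.512ms (13/8)
4. 960.366ms @ 21/8 + 137.195ms (3/8)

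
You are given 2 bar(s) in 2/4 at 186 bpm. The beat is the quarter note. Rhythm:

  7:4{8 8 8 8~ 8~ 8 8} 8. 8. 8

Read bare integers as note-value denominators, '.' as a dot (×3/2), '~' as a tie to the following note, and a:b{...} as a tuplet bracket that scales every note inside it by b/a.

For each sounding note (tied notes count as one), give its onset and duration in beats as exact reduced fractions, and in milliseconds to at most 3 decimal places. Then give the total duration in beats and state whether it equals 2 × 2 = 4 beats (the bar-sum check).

1) 0.0ms=0b +92.166ms=2/7b
2) 92.166ms=2/7b +92.166ms=2/7b
3) 184.332ms=4/7b +92.166ms=2/7b
4) 276.498ms=6/7b +276.498ms=6/7b
5) 552.995ms=12/7b +92.166ms=2/7b
6) 645.161ms=2b +241.935ms=3/4b
7) 887.097ms=11/4b +241.935ms=3/4b
8) 1129.032ms=7/2b +161.29ms=1/2b
Σ=4b of 4 (186bpm 2/4) — PASS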